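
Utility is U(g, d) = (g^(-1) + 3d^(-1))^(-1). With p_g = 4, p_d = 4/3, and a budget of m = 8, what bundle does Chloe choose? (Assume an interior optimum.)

For CES with ρ = -1, MRS = (1/3)·(d/g)^2.
Tangency: set MRS = p_g/p_d = 4/(4/3) = 3.
So (d/g)^2 = 9; taking the square root, d/g = 3, i.e. d = 3·g.
Substitute into the budget 4·g + (4/3)·d = 8: 8·g = 8, so g* = 1 and d* = 3·1 = 3.

g* = 1, d* = 3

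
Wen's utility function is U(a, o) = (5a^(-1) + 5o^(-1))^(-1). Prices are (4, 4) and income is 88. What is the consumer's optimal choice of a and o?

a* = 11, o* = 11

For CES with ρ = -1, MRS = (o/a)^2.
Tangency: set MRS = p_a/p_o = 4/4 = 1.
So (o/a)^2 = 1; taking the square root, o/a = 1, i.e. o = a.
Substitute into the budget 4·a + 4·o = 88: 8·a = 88, so a* = 11 and o* = 11.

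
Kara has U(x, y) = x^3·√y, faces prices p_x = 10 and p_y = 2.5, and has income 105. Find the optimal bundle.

MU_x = 3·x^2·√y and MU_y = 0.5·x^3·y^(-0.5).
MRS = MU_x/MU_y = (6)·y/x.
Tangency: set MRS = p_x/p_y = 10/2.5 = 4.
So (6)·y/x = 4, i.e. y = (2/3)·x.
Substitute into the budget 10·x + 2.5·y = 105: (35/3)·x = 105, so x* = 9.
Then y* = (2/3)·9 = 6.

x* = 9, y* = 6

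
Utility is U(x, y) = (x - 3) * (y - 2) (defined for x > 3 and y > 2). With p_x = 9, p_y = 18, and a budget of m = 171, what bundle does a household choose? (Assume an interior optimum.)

MU_x = (y−2), MU_y = (x−3).
MRS = (y−2)/(x−3).
Tangency: set MRS = p_x/p_y = 9/18 = 0.5.
So (y − 2)/(x − 3) = 0.5, i.e. (y − 2) = 0.5·(x − 3).
Rewrite the budget in excess-of-subsistence terms: 9·(x − 3) + 18·(y − 2) = 171 − 9·3 − 18·2 = 108.
Substituting, 18·(x − 3) = 108, so x − 3 = 6 and x* = 9.
Then y − 2 = 0.5·6 = 3, so y* = 5.

x* = 9, y* = 5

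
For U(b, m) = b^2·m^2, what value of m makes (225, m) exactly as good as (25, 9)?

m = 1

U(25, 9) = 50625.
Set U(225, m) = 50625 and solve.
With b = 225: 225^2 = 50625, so m^2 = 50625/50625 = 1; taking the square root, m = 1.
Check: U(225, 1) = 50625.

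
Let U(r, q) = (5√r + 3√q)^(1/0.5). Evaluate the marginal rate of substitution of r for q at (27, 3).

For CES with ρ = 0.5, MRS = (5/3)·√(q/r).
At (27, 3): MRS = 5/9.
So at (27, 3) the consumer would give up 5/9 units of q for one more unit of r.

MRS = 5/9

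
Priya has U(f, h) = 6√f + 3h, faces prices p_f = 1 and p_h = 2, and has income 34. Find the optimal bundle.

MU_f = 6/(2√f), MU_h = 3.
MRS = 6/(2√f) ÷ 3.
Tangency: set MRS = p_f/p_h = 1/2 = 0.5.
MRS depends only on f: 1/√f = 0.5 ⇒ √f = 1/0.5 = 2 ⇒ f* = 4.
From the budget, 2·h = 34 − 1·4 = 30, so h* = 15.

f* = 4, h* = 15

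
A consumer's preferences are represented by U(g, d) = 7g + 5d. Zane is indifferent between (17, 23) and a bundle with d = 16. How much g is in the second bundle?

g = 22

U(17, 23) = 234.
Set U(g, 16) = 234 and solve.
7g + 5·16 = 234 ⇒ 7g = 154 ⇒ g = 22.
Check: U(22, 16) = 234.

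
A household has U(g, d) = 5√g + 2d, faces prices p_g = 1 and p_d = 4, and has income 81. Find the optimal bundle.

g* = 25, d* = 14

MU_g = 5/(2√g), MU_d = 2.
MRS = 5/(2√g) ÷ 2.
Tangency: set MRS = p_g/p_d = 1/4 = 0.25.
MRS depends only on g: 1.25/√g = 0.25 ⇒ √g = 1.25/0.25 = 5 ⇒ g* = 25.
From the budget, 4·d = 81 − 1·25 = 56, so d* = 14.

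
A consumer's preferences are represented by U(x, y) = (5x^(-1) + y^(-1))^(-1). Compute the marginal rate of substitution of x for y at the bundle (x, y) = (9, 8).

MRS = 320/81

For CES with ρ = -1, MRS = (5/1)·(y/x)^2.
At (9, 8): MRS = 320/81.
The indifference curve has slope −320/81 at this bundle.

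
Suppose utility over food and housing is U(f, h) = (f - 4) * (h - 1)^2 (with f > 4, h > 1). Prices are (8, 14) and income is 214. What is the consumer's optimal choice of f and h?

MU_f = (h−1)^2, MU_h = 2·(f−4)·(h−1).
MRS = (1/2)·(h−1)/(f−4).
Tangency: set MRS = p_f/p_h = 8/14 = 4/7.
So (1/2)·(h − 1)/(f − 4) = 4/7, i.e. (h − 1) = (8/7)·(f − 4).
Rewrite the budget in excess-of-subsistence terms: 8·(f − 4) + 14·(h − 1) = 214 − 8·4 − 14·1 = 168.
Substituting, 24·(f − 4) = 168, so f − 4 = 7 and f* = 11.
Then h − 1 = (8/7)·7 = 8, so h* = 9.

f* = 11, h* = 9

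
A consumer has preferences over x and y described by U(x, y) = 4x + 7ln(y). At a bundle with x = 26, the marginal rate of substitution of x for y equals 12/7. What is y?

MU_x = 4, MU_y = 7/y.
MRS = 4 ÷ (7/y).
MRS depends only on y: (4/7)·y = 12/7 ⇒ y = (12/7)/(4/7) = 3.

y = 3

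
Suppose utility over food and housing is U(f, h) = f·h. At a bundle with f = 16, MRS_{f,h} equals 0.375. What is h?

h = 6

MU_f = h and MU_h = f.
MRS = MU_f/MU_h = h/f.
Substitute f = 16: MRS = h/16. Setting h/16 = 0.375 gives h = 0.375·16 = 6.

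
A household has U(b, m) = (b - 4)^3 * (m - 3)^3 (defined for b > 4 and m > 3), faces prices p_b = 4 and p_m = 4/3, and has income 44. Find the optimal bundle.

b* = 7, m* = 12

MU_b = 3·(b−4)^2·(m−3)^3, MU_m = 3·(b−4)^3·(m−3)^2.
MRS = (m−3)/(b−4).
Tangency: set MRS = p_b/p_m = 4/(4/3) = 3.
So (m − 3)/(b − 4) = 3, i.e. (m − 3) = 3·(b − 4).
Rewrite the budget in excess-of-subsistence terms: 4·(b − 4) + (4/3)·(m − 3) = 44 − 4·4 − (4/3)·3 = 24.
Substituting, 8·(b − 4) = 24, so b − 4 = 3 and b* = 7.
Then m − 3 = 3·3 = 9, so m* = 12.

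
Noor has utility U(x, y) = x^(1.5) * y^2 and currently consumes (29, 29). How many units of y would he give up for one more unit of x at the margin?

MU_x = 1.5·√x·y^2 and MU_y = 2·x^(1.5)·y.
MRS = MU_x/MU_y = (0.75)·y/x.
At (29, 29): MRS = 0.75.
That is, one extra unit of x is worth 0.75 units of y at the margin.

MRS = 0.75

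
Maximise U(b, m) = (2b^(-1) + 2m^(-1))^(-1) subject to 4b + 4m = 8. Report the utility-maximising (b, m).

For CES with ρ = -1, MRS = (m/b)^2.
Tangency: set MRS = p_b/p_m = 4/4 = 1.
So (m/b)^2 = 1; taking the square root, m/b = 1, i.e. m = b.
Substitute into the budget 4·b + 4·m = 8: 8·b = 8, so b* = 1 and m* = 1.

b* = 1, m* = 1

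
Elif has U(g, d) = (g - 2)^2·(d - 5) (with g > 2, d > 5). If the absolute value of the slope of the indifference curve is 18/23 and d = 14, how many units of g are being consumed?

g = 25

MU_g = 2·(g−2)·(d−5), MU_d = (g−2)^2.
MRS = (2/1)·(d−5)/(g−2).
Substitute d = 14: MRS = 18/(g − 2). Setting this equal to 18/23 gives g − 2 = 18/(18/23) = 23, so g = 25.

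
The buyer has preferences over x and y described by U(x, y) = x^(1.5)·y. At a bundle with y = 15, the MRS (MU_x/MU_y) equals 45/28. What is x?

MU_x = 1.5·√x·y and MU_y = x^(1.5).
MRS = MU_x/MU_y = (1.5)·y/x.
Substitute y = 15: MRS = 22.5/x. Setting 22.5/x = 45/28 gives x = 22.5/(45/28) = 14.

x = 14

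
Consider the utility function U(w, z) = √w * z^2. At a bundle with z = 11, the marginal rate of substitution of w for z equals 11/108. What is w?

w = 27

MU_w = 0.5·w^(-0.5)·z^2 and MU_z = 2·√w·z.
MRS = MU_w/MU_z = (0.25)·z/w.
Substitute z = 11: MRS = 2.75/w. Setting 2.75/w = 11/108 gives w = 2.75/(11/108) = 27.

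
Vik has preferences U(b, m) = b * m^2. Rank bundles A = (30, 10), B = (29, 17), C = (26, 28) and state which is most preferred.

Bundle C

Evaluate utility at each bundle:
U(A) = 3000.
U(B) = 8381.
U(C) = 20384.
Highest utility is C, so C ≻ B ≻ A.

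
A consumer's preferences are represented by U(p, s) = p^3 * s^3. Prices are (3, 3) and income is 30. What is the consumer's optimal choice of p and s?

MU_p = 3·p^2·s^3 and MU_s = 3·p^3·s^2.
MRS = MU_p/MU_s = s/p.
Tangency: set MRS = p_p/p_s = 3/3 = 1.
So s/p = 1, i.e. s = p.
Substitute into the budget 3·p + 3·s = 30: 6·p = 30, so p* = 5.
Then s* = 5.

p* = 5, s* = 5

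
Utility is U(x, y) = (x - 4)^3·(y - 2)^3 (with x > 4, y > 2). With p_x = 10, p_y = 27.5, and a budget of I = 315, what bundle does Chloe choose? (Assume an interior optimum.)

x* = 15, y* = 6

MU_x = 3·(x−4)^2·(y−2)^3, MU_y = 3·(x−4)^3·(y−2)^2.
MRS = (y−2)/(x−4).
Tangency: set MRS = p_x/p_y = 10/27.5 = 4/11.
So (y − 2)/(x − 4) = 4/11, i.e. (y − 2) = (4/11)·(x − 4).
Rewrite the budget in excess-of-subsistence terms: 10·(x − 4) + 27.5·(y − 2) = 315 − 10·4 − 27.5·2 = 220.
Substituting, 20·(x − 4) = 220, so x − 4 = 11 and x* = 15.
Then y − 2 = (4/11)·11 = 4, so y* = 6.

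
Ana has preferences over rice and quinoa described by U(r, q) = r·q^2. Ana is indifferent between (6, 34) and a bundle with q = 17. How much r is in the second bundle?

r = 24

U(6, 34) = 6936.
Set U(r, 17) = 6936 and solve.
With q = 17: 17^2 = 289, so r = 6936/289 = 24.
Check: U(24, 17) = 6936.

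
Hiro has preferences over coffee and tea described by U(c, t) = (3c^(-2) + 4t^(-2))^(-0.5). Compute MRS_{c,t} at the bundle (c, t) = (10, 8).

For CES with ρ = -2, MRS = (3/4)·(t/c)^3.
At (10, 8): MRS = 48/125.
The indifference curve has slope −48/125 at this bundle.

MRS = 48/125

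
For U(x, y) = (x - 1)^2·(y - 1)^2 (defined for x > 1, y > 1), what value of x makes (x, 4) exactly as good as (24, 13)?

x = 93

U(24, 13) = 76176.
Set U(x, 4) = 76176 and solve.
With y = 4: (4 − 1)^2 = 9, so (x − 1)^2 = 76176/9 = 8464.
Taking the square root (with x > 1): x − 1 = 92, so x = 93.
Check: U(93, 4) = 76176.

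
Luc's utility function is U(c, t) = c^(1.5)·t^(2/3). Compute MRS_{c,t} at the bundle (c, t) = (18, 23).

MU_c = 1.5·√c·t^(2/3) and MU_t = 2/3·c^(1.5)·t^(-1/3).
MRS = MU_c/MU_t = (2.25)·t/c.
At (18, 23): MRS = 2.875.
The indifference curve has slope −2.875 at this bundle.

MRS = 2.875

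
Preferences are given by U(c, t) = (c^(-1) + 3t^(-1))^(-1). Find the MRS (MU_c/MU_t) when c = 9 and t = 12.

MRS = 16/27

For CES with ρ = -1, MRS = (1/3)·(t/c)^2.
At (9, 12): MRS = 16/27.
So at (9, 12) the consumer would give up 16/27 units of t for one more unit of c.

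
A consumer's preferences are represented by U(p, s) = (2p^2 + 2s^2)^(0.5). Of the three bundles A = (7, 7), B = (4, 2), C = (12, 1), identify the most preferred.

Evaluate utility at each bundle:
U(A) = 14.000.
U(B) = 6.325.
U(C) = 17.029.
Highest utility is C, so C ≻ A ≻ B.

Bundle C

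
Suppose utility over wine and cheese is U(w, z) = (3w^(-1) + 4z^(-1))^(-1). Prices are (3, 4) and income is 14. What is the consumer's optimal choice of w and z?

w* = 2, z* = 2

For CES with ρ = -1, MRS = (3/4)·(z/w)^2.
Tangency: set MRS = p_w/p_z = 3/4 = 0.75.
So (z/w)^2 = 1; taking the square root, z/w = 1, i.e. z = w.
Substitute into the budget 3·w + 4·z = 14: 7·w = 14, so w* = 2 and z* = 2.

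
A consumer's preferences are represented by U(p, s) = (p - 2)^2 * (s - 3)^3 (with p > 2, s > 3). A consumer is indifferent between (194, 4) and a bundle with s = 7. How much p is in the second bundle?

U(194, 4) = 36864.
Set U(p, 7) = 36864 and solve.
With s = 7: (7 − 3)^3 = 64, so (p − 2)^2 = 36864/64 = 576.
Taking the square root (with p > 2): p − 2 = 24, so p = 26.
Check: U(26, 7) = 36864.

p = 26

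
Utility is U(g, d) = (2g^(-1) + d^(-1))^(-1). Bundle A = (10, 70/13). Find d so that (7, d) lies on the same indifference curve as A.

U depends on (g, d) only through S = 2g^(-1) + d^(-1), so equal utility means equal S. At (10, 70/13): S = 27/70.
With g = 7: 2·7^(-1) = 2/7, so d^(-1) = 27/70 − 2/7 = 0.1.
Hence d = 1/0.1 = 10.
Check: U(7, 10) = 2.5926.

d = 10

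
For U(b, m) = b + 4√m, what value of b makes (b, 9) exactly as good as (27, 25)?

U(27, 25) = 47.
Set U(b, 9) = 47 and solve.
With m = 9: √9 = 3, so b = 47 − 4·3 = 35.
Check: U(35, 9) = 47.

b = 35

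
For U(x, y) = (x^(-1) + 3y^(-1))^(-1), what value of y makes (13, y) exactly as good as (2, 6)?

U depends on (x, y) only through S = x^(-1) + 3y^(-1), so equal utility means equal S. At (2, 6): S = 1.
With x = 13: 13^(-1) = 1/13, so 3y^(-1) = 1 − 1/13 = 12/13, i.e. y^(-1) = 4/13.
Hence y = 1/(4/13) = 3.25.
Check: U(13, 3.25) = 1.

y = 3.25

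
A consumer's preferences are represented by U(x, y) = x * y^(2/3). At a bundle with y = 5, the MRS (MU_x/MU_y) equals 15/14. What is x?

MU_x = y^(2/3) and MU_y = 2/3·x·y^(-1/3).
MRS = MU_x/MU_y = (1.5)·y/x.
Substitute y = 5: MRS = 7.5/x. Setting 7.5/x = 15/14 gives x = 7.5/(15/14) = 7.

x = 7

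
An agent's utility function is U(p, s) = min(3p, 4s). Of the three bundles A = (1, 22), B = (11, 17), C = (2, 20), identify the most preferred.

Bundle B

Evaluate utility at each bundle:
U(A) = 3.
U(B) = 33.
U(C) = 6.
Highest utility is B, so B ≻ C ≻ A.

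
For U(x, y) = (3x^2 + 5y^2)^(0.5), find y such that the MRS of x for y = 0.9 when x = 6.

y = 4

For CES with ρ = 2, MRS = (3/5)·(y/x)^(-1).
Setting (3/5)·(y/6)^(-1) = 0.9 gives (y/6)^(-1) = 1.5, so y/6 = 2/3 and y = 4.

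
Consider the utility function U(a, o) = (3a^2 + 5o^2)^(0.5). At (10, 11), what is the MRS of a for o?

For CES with ρ = 2, MRS = (3/5)·(o/a)^(-1).
At (10, 11): MRS = 6/11.
So at (10, 11) the consumer would give up 6/11 units of o for one more unit of a.

MRS = 6/11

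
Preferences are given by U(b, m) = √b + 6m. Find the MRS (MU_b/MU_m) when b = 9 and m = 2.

MRS = 1/36

MU_b = 1/(2√b), MU_m = 6.
MRS = 1/(2√b) ÷ 6.
At (9, 2): MRS = 1/36.
That is, one extra unit of b is worth 1/36 units of m at the margin.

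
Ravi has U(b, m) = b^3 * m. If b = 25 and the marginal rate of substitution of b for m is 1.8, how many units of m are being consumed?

MU_b = 3·b^2·m and MU_m = b^3.
MRS = MU_b/MU_m = (3/1)·m/b.
Substitute b = 25: MRS = m/(25/3). Setting m/(25/3) = 1.8 gives m = 1.8·(25/3) = 15.

m = 15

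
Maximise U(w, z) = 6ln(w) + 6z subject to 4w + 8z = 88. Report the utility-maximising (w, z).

MU_w = 6/w, MU_z = 6.
MRS = 6/w ÷ 6.
Tangency: set MRS = p_w/p_z = 4/8 = 0.5.
MRS depends only on w: 1/w = 0.5 ⇒ w* = 1/0.5 = 2.
From the budget, 8·z = 88 − 4·2 = 80, so z* = 10.

w* = 2, z* = 10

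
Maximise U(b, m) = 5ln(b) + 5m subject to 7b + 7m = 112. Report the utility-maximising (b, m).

b* = 1, m* = 15

MU_b = 5/b, MU_m = 5.
MRS = 5/b ÷ 5.
Tangency: set MRS = p_b/p_m = 7/7 = 1.
MRS depends only on b: 1/b = 1 ⇒ b* = 1/1 = 1.
From the budget, 7·m = 112 − 7·1 = 105, so m* = 15.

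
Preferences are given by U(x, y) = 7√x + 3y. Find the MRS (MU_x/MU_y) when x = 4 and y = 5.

MU_x = 7/(2√x), MU_y = 3.
MRS = 7/(2√x) ÷ 3.
At (4, 5): MRS = 7/12.
That is, one extra unit of x is worth 7/12 units of y at the margin.

MRS = 7/12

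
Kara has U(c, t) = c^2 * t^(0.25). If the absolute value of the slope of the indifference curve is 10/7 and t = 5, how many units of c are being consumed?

MU_c = 2·c·t^(0.25) and MU_t = 0.25·c^2·t^(-0.75).
MRS = MU_c/MU_t = (8)·t/c.
Substitute t = 5: MRS = 40/c. Setting 40/c = 10/7 gives c = 40/(10/7) = 28.

c = 28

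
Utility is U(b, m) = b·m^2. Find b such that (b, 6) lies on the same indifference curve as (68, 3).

b = 17

U(68, 3) = 612.
Set U(b, 6) = 612 and solve.
With m = 6: 6^2 = 36, so b = 612/36 = 17.
Check: U(17, 6) = 612.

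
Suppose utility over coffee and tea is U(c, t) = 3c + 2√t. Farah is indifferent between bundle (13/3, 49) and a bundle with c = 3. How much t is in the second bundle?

t = 81

U(13/3, 49) = 27.
Set U(3, t) = 27 and solve.
With c = 3: 2√t = 27 − 3·3 = 18, so √t = 9 and t = 81.
Check: U(3, 81) = 27.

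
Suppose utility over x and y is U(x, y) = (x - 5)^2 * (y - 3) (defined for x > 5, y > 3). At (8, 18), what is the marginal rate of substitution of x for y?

MRS = 10

MU_x = 2·(x−5)·(y−3), MU_y = (x−5)^2.
MRS = (2/1)·(y−3)/(x−5).
At (8, 18): MRS = 10.
That is, one extra unit of x is worth 10 units of y at the margin.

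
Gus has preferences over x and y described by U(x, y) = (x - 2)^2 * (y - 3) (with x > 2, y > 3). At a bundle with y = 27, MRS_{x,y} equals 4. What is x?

x = 14

MU_x = 2·(x−2)·(y−3), MU_y = (x−2)^2.
MRS = (2/1)·(y−3)/(x−2).
Substitute y = 27: MRS = 48/(x − 2). Setting this equal to 4 gives x − 2 = 48/4 = 12, so x = 14.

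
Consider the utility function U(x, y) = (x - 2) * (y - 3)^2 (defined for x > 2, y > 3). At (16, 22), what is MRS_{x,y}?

MRS = 19/28

MU_x = (y−3)^2, MU_y = 2·(x−2)·(y−3).
MRS = (1/2)·(y−3)/(x−2).
At (16, 22): MRS = 19/28.
That is, one extra unit of x is worth 19/28 units of y at the margin.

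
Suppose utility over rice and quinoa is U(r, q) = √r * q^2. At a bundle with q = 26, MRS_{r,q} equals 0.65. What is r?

MU_r = 0.5·r^(-0.5)·q^2 and MU_q = 2·√r·q.
MRS = MU_r/MU_q = (0.25)·q/r.
Substitute q = 26: MRS = 6.5/r. Setting 6.5/r = 0.65 gives r = 6.5/0.65 = 10.

r = 10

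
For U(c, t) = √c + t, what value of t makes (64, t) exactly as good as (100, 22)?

U(100, 22) = 32.
Set U(64, t) = 32 and solve.
With c = 64: √64 = 8, so t = 32 − 8 = 24.
Check: U(64, 24) = 32.

t = 24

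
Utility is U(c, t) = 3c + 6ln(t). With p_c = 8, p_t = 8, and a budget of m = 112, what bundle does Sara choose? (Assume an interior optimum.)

MU_c = 3, MU_t = 6/t.
MRS = 3 ÷ (6/t).
Tangency: set MRS = p_c/p_t = 8/8 = 1.
MRS depends only on t: 0.5·t = 1 ⇒ t* = 1/0.5 = 2.
From the budget, 8·c = 112 − 8·2 = 96, so c* = 12.

c* = 12, t* = 2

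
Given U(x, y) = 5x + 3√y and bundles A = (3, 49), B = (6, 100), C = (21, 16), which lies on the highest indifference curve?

Evaluate utility at each bundle:
U(A) = 36.000.
U(B) = 60.000.
U(C) = 117.000.
Highest utility is C, so C ≻ B ≻ A.

Bundle C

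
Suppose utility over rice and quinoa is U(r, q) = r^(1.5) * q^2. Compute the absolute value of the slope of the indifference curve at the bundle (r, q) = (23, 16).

MRS = 12/23

MU_r = 1.5·√r·q^2 and MU_q = 2·r^(1.5)·q.
MRS = MU_r/MU_q = (0.75)·q/r.
At (23, 16): MRS = 12/23.
So at (23, 16) the consumer would give up 12/23 units of q for one more unit of r.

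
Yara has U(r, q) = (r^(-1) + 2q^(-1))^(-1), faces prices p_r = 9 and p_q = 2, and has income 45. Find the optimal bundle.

r* = 3, q* = 9

For CES with ρ = -1, MRS = (1/2)·(q/r)^2.
Tangency: set MRS = p_r/p_q = 9/2 = 4.5.
So (q/r)^2 = 9; taking the square root, q/r = 3, i.e. q = 3·r.
Substitute into the budget 9·r + 2·q = 45: 15·r = 45, so r* = 3 and q* = 3·3 = 9.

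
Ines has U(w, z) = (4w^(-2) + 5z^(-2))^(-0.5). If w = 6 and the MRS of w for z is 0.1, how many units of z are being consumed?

z = 3

For CES with ρ = -2, MRS = (4/5)·(z/w)^3.
Setting (4/5)·(z/6)^3 = 0.1 gives (z/6)^3 = 0.125, so z/6 = 0.5 and z = 3.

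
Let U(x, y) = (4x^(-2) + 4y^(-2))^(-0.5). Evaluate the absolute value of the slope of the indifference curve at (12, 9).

MRS = 27/64

For CES with ρ = -2, MRS = (y/x)^3.
At (12, 9): MRS = 27/64.
That is, one extra unit of x is worth 27/64 units of y at the margin.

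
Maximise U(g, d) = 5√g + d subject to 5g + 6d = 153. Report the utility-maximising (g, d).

MU_g = 5/(2√g), MU_d = 1.
MRS = 5/(2√g) ÷ 1.
Tangency: set MRS = p_g/p_d = 5/6.
MRS depends only on g: 2.5/√g = 5/6 ⇒ √g = 2.5/(5/6) = 3 ⇒ g* = 9.
From the budget, 6·d = 153 − 5·9 = 108, so d* = 18.

g* = 9, d* = 18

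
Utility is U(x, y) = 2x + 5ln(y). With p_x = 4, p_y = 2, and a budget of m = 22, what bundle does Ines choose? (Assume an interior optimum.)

MU_x = 2, MU_y = 5/y.
MRS = 2 ÷ (5/y).
Tangency: set MRS = p_x/p_y = 4/2 = 2.
MRS depends only on y: 0.4·y = 2 ⇒ y* = 2/0.4 = 5.
From the budget, 4·x = 22 − 2·5 = 12, so x* = 3.

x* = 3, y* = 5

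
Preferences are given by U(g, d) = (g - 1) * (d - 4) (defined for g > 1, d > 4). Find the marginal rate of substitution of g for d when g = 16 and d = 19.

MU_g = (d−4), MU_d = (g−1).
MRS = (d−4)/(g−1).
At (16, 19): MRS = 1.
That is, one extra unit of g is worth 1 units of d at the margin.

MRS = 1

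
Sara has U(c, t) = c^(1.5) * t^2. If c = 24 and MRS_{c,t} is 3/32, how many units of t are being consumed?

t = 3

MU_c = 1.5·√c·t^2 and MU_t = 2·c^(1.5)·t.
MRS = MU_c/MU_t = (0.75)·t/c.
Substitute c = 24: MRS = t/32. Setting t/32 = 3/32 gives t = (3/32)·32 = 3.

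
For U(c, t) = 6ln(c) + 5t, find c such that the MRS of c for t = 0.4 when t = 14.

MU_c = 6/c, MU_t = 5.
MRS = 6/c ÷ 5.
MRS depends only on c: 1.2/c = 0.4 ⇒ c = 1.2/0.4 = 3.

c = 3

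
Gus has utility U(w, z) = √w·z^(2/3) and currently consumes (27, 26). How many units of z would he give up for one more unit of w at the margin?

MU_w = 0.5·w^(-0.5)·z^(2/3) and MU_z = 2/3·√w·z^(-1/3).
MRS = MU_w/MU_z = (0.75)·z/w.
At (27, 26): MRS = 13/18.
The indifference curve has slope −13/18 at this bundle.

MRS = 13/18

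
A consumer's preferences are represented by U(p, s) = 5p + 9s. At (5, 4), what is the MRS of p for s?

MRS = 5/9

MU_p = 5, MU_s = 9, so MRS = 5/9 at every bundle.
At (5, 4): MRS = 5/9.
So at (5, 4) the consumer would give up 5/9 units of s for one more unit of p.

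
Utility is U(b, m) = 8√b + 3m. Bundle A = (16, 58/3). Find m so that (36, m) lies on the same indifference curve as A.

U(16, 58/3) = 90.
Set U(36, m) = 90 and solve.
With b = 36: √36 = 6, so 3m = 90 − 8·6 = 42 and m = 14.
Check: U(36, 14) = 90.

m = 14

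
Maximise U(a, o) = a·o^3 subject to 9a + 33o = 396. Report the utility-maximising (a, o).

MU_a = o^3 and MU_o = 3·a·o^2.
MRS = MU_a/MU_o = (1/3)·o/a.
Tangency: set MRS = p_a/p_o = 9/33 = 3/11.
So (1/3)·o/a = 3/11, i.e. o = (9/11)·a.
Substitute into the budget 9·a + 33·o = 396: 36·a = 396, so a* = 11.
Then o* = (9/11)·11 = 9.

a* = 11, o* = 9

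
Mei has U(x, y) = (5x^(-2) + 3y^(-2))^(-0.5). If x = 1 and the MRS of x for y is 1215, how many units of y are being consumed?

y = 9

For CES with ρ = -2, MRS = (5/3)·(y/x)^3.
Setting (5/3)·(y/1)^3 = 1215 gives (y/1)^3 = 729, so y/1 = 9 and y = 9.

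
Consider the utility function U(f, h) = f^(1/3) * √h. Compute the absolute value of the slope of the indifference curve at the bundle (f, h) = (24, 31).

MRS = 31/36

MU_f = 1/3·f^(-2/3)·√h and MU_h = 0.5·f^(1/3)·h^(-0.5).
MRS = MU_f/MU_h = (2/3)·h/f.
At (24, 31): MRS = 31/36.
That is, one extra unit of f is worth 31/36 units of h at the margin.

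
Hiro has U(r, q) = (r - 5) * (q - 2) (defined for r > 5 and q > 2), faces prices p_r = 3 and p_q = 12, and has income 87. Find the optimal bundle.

r* = 13, q* = 4

MU_r = (q−2), MU_q = (r−5).
MRS = (q−2)/(r−5).
Tangency: set MRS = p_r/p_q = 3/12 = 0.25.
So (q − 2)/(r − 5) = 0.25, i.e. (q − 2) = 0.25·(r − 5).
Rewrite the budget in excess-of-subsistence terms: 3·(r − 5) + 12·(q − 2) = 87 − 3·5 − 12·2 = 48.
Substituting, 6·(r − 5) = 48, so r − 5 = 8 and r* = 13.
Then q − 2 = 0.25·8 = 2, so q* = 4.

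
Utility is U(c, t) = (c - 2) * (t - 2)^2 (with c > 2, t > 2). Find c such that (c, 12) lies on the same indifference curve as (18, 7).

U(18, 7) = 400.
Set U(c, 12) = 400 and solve.
With t = 12: (12 − 2)^2 = 100, so (c − 2) = 400/100 = 4.
So c = 2 + 4 = 6.
Check: U(6, 12) = 400.

c = 6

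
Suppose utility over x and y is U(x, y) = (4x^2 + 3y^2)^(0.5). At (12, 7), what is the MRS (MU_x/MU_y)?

For CES with ρ = 2, MRS = (4/3)·(y/x)^(-1).
At (12, 7): MRS = 16/7.
So at (12, 7) the consumer would give up 16/7 units of y for one more unit of x.

MRS = 16/7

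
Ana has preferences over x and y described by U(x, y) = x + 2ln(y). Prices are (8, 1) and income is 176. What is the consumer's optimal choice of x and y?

MU_x = 1, MU_y = 2/y.
MRS = 1 ÷ (2/y).
Tangency: set MRS = p_x/p_y = 8/1 = 8.
MRS depends only on y: 0.5·y = 8 ⇒ y* = 8/0.5 = 16.
From the budget, 8·x = 176 − 1·16 = 160, so x* = 20.

x* = 20, y* = 16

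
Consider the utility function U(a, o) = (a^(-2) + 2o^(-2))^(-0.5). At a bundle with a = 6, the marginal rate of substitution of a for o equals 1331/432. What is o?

For CES with ρ = -2, MRS = (1/2)·(o/a)^3.
Setting (1/2)·(o/6)^3 = 1331/432 gives (o/6)^3 = 1331/216, so o/6 = 11/6 and o = 11.

o = 11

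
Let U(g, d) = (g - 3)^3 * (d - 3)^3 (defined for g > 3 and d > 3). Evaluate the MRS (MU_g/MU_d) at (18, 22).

MRS = 19/15

MU_g = 3·(g−3)^2·(d−3)^3, MU_d = 3·(g−3)^3·(d−3)^2.
MRS = (d−3)/(g−3).
At (18, 22): MRS = 19/15.
That is, one extra unit of g is worth 19/15 units of d at the margin.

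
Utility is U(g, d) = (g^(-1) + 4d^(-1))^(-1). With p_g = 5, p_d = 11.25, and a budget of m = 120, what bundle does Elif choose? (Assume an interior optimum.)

For CES with ρ = -1, MRS = (1/4)·(d/g)^2.
Tangency: set MRS = p_g/p_d = 5/11.25 = 4/9.
So (d/g)^2 = 16/9; taking the square root, d/g = 4/3, i.e. d = (4/3)·g.
Substitute into the budget 5·g + 11.25·d = 120: 20·g = 120, so g* = 6 and d* = (4/3)·6 = 8.

g* = 6, d* = 8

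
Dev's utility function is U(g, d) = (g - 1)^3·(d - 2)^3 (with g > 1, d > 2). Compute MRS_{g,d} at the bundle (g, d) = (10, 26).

MU_g = 3·(g−1)^2·(d−2)^3, MU_d = 3·(g−1)^3·(d−2)^2.
MRS = (d−2)/(g−1).
At (10, 26): MRS = 8/3.
So at (10, 26) the consumer would give up 8/3 units of d for one more unit of g.

MRS = 8/3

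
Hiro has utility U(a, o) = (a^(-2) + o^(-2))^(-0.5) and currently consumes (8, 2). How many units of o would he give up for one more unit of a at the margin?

For CES with ρ = -2, MRS = (o/a)^3.
At (8, 2): MRS = 1/64.
So at (8, 2) the consumer would give up 1/64 units of o for one more unit of a.

MRS = 1/64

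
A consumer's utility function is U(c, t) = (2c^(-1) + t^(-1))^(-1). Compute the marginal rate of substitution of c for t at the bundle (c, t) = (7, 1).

MRS = 2/49

For CES with ρ = -1, MRS = (2/1)·(t/c)^2.
At (7, 1): MRS = 2/49.
That is, one extra unit of c is worth 2/49 units of t at the margin.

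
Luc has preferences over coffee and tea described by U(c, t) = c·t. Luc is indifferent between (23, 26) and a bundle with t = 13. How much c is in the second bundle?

U(23, 26) = 598.
Set U(c, 13) = 598 and solve.
With t = 13: c = 598/13 = 46.
Check: U(46, 13) = 598.

c = 46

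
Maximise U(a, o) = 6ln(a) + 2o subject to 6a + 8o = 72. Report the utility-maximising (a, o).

MU_a = 6/a, MU_o = 2.
MRS = 6/a ÷ 2.
Tangency: set MRS = p_a/p_o = 6/8 = 0.75.
MRS depends only on a: 3/a = 0.75 ⇒ a* = 3/0.75 = 4.
From the budget, 8·o = 72 − 6·4 = 48, so o* = 6.

a* = 4, o* = 6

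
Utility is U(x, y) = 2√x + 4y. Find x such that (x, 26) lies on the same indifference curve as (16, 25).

x = 4

U(16, 25) = 108.
Set U(x, 26) = 108 and solve.
With y = 26: 2√x = 108 − 4·26 = 4, so √x = 2 and x = 4.
Check: U(4, 26) = 108.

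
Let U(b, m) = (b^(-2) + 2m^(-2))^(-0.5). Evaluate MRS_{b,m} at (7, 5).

MRS = 125/686

For CES with ρ = -2, MRS = (1/2)·(m/b)^3.
At (7, 5): MRS = 125/686.
So at (7, 5) the consumer would give up 125/686 units of m for one more unit of b.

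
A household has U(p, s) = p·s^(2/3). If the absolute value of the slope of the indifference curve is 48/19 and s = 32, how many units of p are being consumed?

p = 19

MU_p = s^(2/3) and MU_s = 2/3·p·s^(-1/3).
MRS = MU_p/MU_s = (1.5)·s/p.
Substitute s = 32: MRS = 48/p. Setting 48/p = 48/19 gives p = 48/(48/19) = 19.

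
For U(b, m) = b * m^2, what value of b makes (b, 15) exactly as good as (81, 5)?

U(81, 5) = 2025.
Set U(b, 15) = 2025 and solve.
With m = 15: 15^2 = 225, so b = 2025/225 = 9.
Check: U(9, 15) = 2025.

b = 9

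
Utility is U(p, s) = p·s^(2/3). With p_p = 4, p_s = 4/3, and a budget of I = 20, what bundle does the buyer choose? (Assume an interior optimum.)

p* = 3, s* = 6

MU_p = s^(2/3) and MU_s = 2/3·p·s^(-1/3).
MRS = MU_p/MU_s = (1.5)·s/p.
Tangency: set MRS = p_p/p_s = 4/(4/3) = 3.
So (1.5)·s/p = 3, i.e. s = 2·p.
Substitute into the budget 4·p + (4/3)·s = 20: (20/3)·p = 20, so p* = 3.
Then s* = 2·3 = 6.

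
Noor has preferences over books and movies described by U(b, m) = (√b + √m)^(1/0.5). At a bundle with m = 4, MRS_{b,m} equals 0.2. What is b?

b = 100

For CES with ρ = 0.5, MRS = √(m/b).
Setting √(4/b) = 0.2 gives 4/b = 1/25 and b = 100.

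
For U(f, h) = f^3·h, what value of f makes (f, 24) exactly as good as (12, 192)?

U(12, 192) = 331776.
Set U(f, 24) = 331776 and solve.
With h = 24: f^3 = 331776/24 = 13824; taking the cube root, f = 24.
Check: U(24, 24) = 331776.

f = 24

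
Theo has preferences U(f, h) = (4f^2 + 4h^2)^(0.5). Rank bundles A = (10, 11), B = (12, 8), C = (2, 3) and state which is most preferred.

Evaluate utility at each bundle:
U(A) = 29.732.
U(B) = 28.844.
U(C) = 7.211.
Highest utility is A, so A ≻ B ≻ C.

Bundle A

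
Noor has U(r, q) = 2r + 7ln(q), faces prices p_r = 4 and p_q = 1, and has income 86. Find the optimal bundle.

MU_r = 2, MU_q = 7/q.
MRS = 2 ÷ (7/q).
Tangency: set MRS = p_r/p_q = 4/1 = 4.
MRS depends only on q: (2/7)·q = 4 ⇒ q* = 4/(2/7) = 14.
From the budget, 4·r = 86 − 1·14 = 72, so r* = 18.

r* = 18, q* = 14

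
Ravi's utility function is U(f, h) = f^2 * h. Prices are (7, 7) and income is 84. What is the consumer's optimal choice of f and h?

MU_f = 2·f·h and MU_h = f^2.
MRS = MU_f/MU_h = (2/1)·h/f.
Tangency: set MRS = p_f/p_h = 7/7 = 1.
So (2/1)·h/f = 1, i.e. h = 0.5·f.
Substitute into the budget 7·f + 7·h = 84: 10.5·f = 84, so f* = 8.
Then h* = 0.5·8 = 4.

f* = 8, h* = 4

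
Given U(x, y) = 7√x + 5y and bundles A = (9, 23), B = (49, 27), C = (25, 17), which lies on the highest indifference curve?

Bundle B

Evaluate utility at each bundle:
U(A) = 136.000.
U(B) = 184.000.
U(C) = 120.000.
Highest utility is B, so B ≻ A ≻ C.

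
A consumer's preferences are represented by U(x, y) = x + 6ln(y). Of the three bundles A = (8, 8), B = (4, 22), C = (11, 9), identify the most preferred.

Bundle C

Evaluate utility at each bundle:
U(A) = 20.477.
U(B) = 22.546.
U(C) = 24.183.
Highest utility is C, so C ≻ B ≻ A.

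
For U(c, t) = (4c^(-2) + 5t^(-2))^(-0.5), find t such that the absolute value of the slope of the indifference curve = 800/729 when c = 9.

For CES with ρ = -2, MRS = (4/5)·(t/c)^3.
Setting (4/5)·(t/9)^3 = 800/729 gives (t/9)^3 = 1000/729, so t/9 = 10/9 and t = 10.

t = 10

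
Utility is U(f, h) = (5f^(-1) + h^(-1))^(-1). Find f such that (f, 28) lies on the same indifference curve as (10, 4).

U depends on (f, h) only through S = 5f^(-1) + h^(-1), so equal utility means equal S. At (10, 4): S = 0.75.
With h = 28: 28^(-1) = 1/28, so 5f^(-1) = 0.75 − 1/28 = 5/7, i.e. f^(-1) = 1/7.
Hence f = 1/(1/7) = 7.
Check: U(7, 28) = 1.3333.

f = 7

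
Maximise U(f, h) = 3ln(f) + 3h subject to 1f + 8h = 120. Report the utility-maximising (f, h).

MU_f = 3/f, MU_h = 3.
MRS = 3/f ÷ 3.
Tangency: set MRS = p_f/p_h = 1/8 = 0.125.
MRS depends only on f: 1/f = 0.125 ⇒ f* = 1/0.125 = 8.
From the budget, 8·h = 120 − 1·8 = 112, so h* = 14.

f* = 8, h* = 14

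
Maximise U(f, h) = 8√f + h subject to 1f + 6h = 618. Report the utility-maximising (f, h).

f* = 576, h* = 7

MU_f = 8/(2√f), MU_h = 1.
MRS = 8/(2√f) ÷ 1.
Tangency: set MRS = p_f/p_h = 1/6.
MRS depends only on f: 4/√f = 1/6 ⇒ √f = 4/(1/6) = 24 ⇒ f* = 576.
From the budget, 6·h = 618 − 1·576 = 42, so h* = 7.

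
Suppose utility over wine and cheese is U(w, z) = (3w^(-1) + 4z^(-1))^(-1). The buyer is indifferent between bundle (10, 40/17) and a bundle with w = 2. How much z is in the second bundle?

z = 8

U depends on (w, z) only through S = 3w^(-1) + 4z^(-1), so equal utility means equal S. At (10, 40/17): S = 2.
With w = 2: 3·2^(-1) = 1.5, so 4z^(-1) = 2 − 1.5 = 0.5, i.e. z^(-1) = 0.125.
Hence z = 1/0.125 = 8.
Check: U(2, 8) = 0.5.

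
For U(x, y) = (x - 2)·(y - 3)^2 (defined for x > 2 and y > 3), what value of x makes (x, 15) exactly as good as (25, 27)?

x = 94

U(25, 27) = 13248.
Set U(x, 15) = 13248 and solve.
With y = 15: (15 − 3)^2 = 144, so (x − 2) = 13248/144 = 92.
So x = 2 + 92 = 94.
Check: U(94, 15) = 13248.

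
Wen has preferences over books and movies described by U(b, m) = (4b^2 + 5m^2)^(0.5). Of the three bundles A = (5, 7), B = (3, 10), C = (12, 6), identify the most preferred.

Evaluate utility at each bundle:
U(A) = 18.574.
U(B) = 23.152.
U(C) = 27.495.
Highest utility is C, so C ≻ B ≻ A.

Bundle C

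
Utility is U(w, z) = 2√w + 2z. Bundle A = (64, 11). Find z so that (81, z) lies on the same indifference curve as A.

U(64, 11) = 38.
Set U(81, z) = 38 and solve.
With w = 81: √81 = 9, so 2z = 38 − 2·9 = 20 and z = 10.
Check: U(81, 10) = 38.

z = 10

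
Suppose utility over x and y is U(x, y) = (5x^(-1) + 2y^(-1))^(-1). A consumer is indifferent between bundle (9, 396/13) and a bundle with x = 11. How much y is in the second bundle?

y = 12

U depends on (x, y) only through S = 5x^(-1) + 2y^(-1), so equal utility means equal S. At (9, 396/13): S = 41/66.
With x = 11: 5·11^(-1) = 5/11, so 2y^(-1) = 41/66 − 5/11 = 1/6, i.e. y^(-1) = 1/12.
Hence y = 1/(1/12) = 12.
Check: U(11, 12) = 1.6098.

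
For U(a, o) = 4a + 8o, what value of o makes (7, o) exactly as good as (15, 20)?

o = 24

U(15, 20) = 220.
Set U(7, o) = 220 and solve.
4·7 + 8o = 220 ⇒ 8o = 192 ⇒ o = 24.
Check: U(7, 24) = 220.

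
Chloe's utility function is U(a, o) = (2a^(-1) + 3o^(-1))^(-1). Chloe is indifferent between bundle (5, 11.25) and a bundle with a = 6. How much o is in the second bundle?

U depends on (a, o) only through S = 2a^(-1) + 3o^(-1), so equal utility means equal S. At (5, 11.25): S = 2/3.
With a = 6: 2·6^(-1) = 1/3, so 3o^(-1) = 2/3 − 1/3 = 1/3, i.e. o^(-1) = 1/9.
Hence o = 1/(1/9) = 9.
Check: U(6, 9) = 1.5.

o = 9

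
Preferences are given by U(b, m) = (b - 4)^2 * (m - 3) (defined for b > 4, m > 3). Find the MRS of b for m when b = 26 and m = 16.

MU_b = 2·(b−4)·(m−3), MU_m = (b−4)^2.
MRS = (2/1)·(m−3)/(b−4).
At (26, 16): MRS = 13/11.
So at (26, 16) the consumer would give up 13/11 units of m for one more unit of b.

MRS = 13/11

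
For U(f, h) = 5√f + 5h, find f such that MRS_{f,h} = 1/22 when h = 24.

MU_f = 5/(2√f), MU_h = 5.
MRS = 5/(2√f) ÷ 5.
MRS depends only on f: 0.5/√f = 1/22 ⇒ √f = 0.5/(1/22) = 11 ⇒ f = 121.

f = 121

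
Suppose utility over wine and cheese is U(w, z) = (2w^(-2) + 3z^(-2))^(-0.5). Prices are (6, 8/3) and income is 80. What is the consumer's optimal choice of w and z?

w* = 8, z* = 12

For CES with ρ = -2, MRS = (2/3)·(z/w)^3.
Tangency: set MRS = p_w/p_z = 6/(8/3) = 2.25.
So (z/w)^3 = 3.375; taking the cube root, z/w = 1.5, i.e. z = 1.5·w.
Substitute into the budget 6·w + (8/3)·z = 80: 10·w = 80, so w* = 8 and z* = 1.5·8 = 12.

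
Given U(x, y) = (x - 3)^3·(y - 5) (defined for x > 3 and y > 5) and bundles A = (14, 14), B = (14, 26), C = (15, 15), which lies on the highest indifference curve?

Evaluate utility at each bundle:
U(A) = 11979.
U(B) = 27951.
U(C) = 17280.
Highest utility is B, so B ≻ C ≻ A.

Bundle B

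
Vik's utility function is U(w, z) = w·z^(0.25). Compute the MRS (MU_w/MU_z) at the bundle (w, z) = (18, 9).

MRS = 2

MU_w = z^(0.25) and MU_z = 0.25·w·z^(-0.75).
MRS = MU_w/MU_z = (4)·z/w.
At (18, 9): MRS = 2.
So at (18, 9) the consumer would give up 2 units of z for one more unit of w.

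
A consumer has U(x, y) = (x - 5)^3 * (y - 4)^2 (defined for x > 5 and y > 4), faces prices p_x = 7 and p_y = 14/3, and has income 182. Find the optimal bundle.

x* = 16, y* = 15

MU_x = 3·(x−5)^2·(y−4)^2, MU_y = 2·(x−5)^3·(y−4).
MRS = (3/2)·(y−4)/(x−5).
Tangency: set MRS = p_x/p_y = 7/(14/3) = 1.5.
So (3/2)·(y − 4)/(x − 5) = 1.5, i.e. (y − 4) = (x − 5).
Rewrite the budget in excess-of-subsistence terms: 7·(x − 5) + (14/3)·(y − 4) = 182 − 7·5 − (14/3)·4 = 385/3.
Substituting, (35/3)·(x − 5) = 385/3, so x − 5 = 11 and x* = 16.
Then y − 4 = 11, so y* = 15.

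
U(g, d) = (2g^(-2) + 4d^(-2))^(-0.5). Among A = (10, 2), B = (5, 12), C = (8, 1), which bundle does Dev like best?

Bundle B

Evaluate utility at each bundle:
U(A) = 0.990.
U(B) = 3.046.
U(C) = 0.498.
Highest utility is B, so B ≻ A ≻ C.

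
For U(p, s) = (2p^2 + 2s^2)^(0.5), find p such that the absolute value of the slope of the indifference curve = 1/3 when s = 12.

p = 4

For CES with ρ = 2, MRS = (s/p)^(-1).
Setting (12/p)^(-1) = 1/3 gives 12/p = 3 and p = 4.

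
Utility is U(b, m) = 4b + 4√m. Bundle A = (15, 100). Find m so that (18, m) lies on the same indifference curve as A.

m = 49

U(15, 100) = 100.
Set U(18, m) = 100 and solve.
With b = 18: 4√m = 100 − 4·18 = 28, so √m = 7 and m = 49.
Check: U(18, 49) = 100.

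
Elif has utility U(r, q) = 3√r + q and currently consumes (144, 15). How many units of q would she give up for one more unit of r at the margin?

MRS = 0.125

MU_r = 3/(2√r), MU_q = 1.
MRS = 3/(2√r) ÷ 1.
At (144, 15): MRS = 0.125.
That is, one extra unit of r is worth 0.125 units of q at the margin.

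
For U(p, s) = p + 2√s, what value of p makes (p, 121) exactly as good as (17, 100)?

p = 15

U(17, 100) = 37.
Set U(p, 121) = 37 and solve.
With s = 121: √121 = 11, so p = 37 − 2·11 = 15.
Check: U(15, 121) = 37.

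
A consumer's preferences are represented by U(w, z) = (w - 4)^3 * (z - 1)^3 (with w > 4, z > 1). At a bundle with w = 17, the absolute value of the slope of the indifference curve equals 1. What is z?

z = 14

MU_w = 3·(w−4)^2·(z−1)^3, MU_z = 3·(w−4)^3·(z−1)^2.
MRS = (z−1)/(w−4).
Substitute w = 17: MRS = (z − 1)/13. Setting this equal to 1 gives z − 1 = 1·13 = 13, so z = 14.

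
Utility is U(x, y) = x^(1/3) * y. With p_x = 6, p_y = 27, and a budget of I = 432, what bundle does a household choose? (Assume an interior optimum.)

x* = 18, y* = 12

MU_x = 1/3·x^(-2/3)·y and MU_y = x^(1/3).
MRS = MU_x/MU_y = (1/3)·y/x.
Tangency: set MRS = p_x/p_y = 6/27 = 2/9.
So (1/3)·y/x = 2/9, i.e. y = (2/3)·x.
Substitute into the budget 6·x + 27·y = 432: 24·x = 432, so x* = 18.
Then y* = (2/3)·18 = 12.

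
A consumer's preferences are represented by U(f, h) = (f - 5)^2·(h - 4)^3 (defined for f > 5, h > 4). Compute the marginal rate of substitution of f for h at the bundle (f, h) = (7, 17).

MU_f = 2·(f−5)·(h−4)^3, MU_h = 3·(f−5)^2·(h−4)^2.
MRS = (2/3)·(h−4)/(f−5).
At (7, 17): MRS = 13/3.
So at (7, 17) the consumer would give up 13/3 units of h for one more unit of f.

MRS = 13/3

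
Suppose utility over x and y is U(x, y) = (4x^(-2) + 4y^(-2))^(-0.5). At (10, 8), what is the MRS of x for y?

MRS = 64/125

For CES with ρ = -2, MRS = (y/x)^3.
At (10, 8): MRS = 64/125.
So at (10, 8) the consumer would give up 64/125 units of y for one more unit of x.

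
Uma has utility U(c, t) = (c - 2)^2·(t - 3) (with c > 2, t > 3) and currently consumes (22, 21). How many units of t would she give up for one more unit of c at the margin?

MU_c = 2·(c−2)·(t−3), MU_t = (c−2)^2.
MRS = (2/1)·(t−3)/(c−2).
At (22, 21): MRS = 1.8.
So at (22, 21) the consumer would give up 1.8 units of t for one more unit of c.

MRS = 1.8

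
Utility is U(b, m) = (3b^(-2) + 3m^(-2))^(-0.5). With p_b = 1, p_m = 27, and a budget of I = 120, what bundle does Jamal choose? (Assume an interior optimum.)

b* = 12, m* = 4

For CES with ρ = -2, MRS = (m/b)^3.
Tangency: set MRS = p_b/p_m = 1/27.
So (m/b)^3 = 1/27; taking the cube root, m/b = 1/3, i.e. m = (1/3)·b.
Substitute into the budget 1·b + 27·m = 120: 10·b = 120, so b* = 12 and m* = (1/3)·12 = 4.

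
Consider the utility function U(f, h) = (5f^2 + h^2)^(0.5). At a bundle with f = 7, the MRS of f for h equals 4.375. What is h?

For CES with ρ = 2, MRS = (5/1)·(h/f)^(-1).
Setting (5/1)·(h/7)^(-1) = 4.375 gives (h/7)^(-1) = 0.875, so h/7 = 8/7 and h = 8.

h = 8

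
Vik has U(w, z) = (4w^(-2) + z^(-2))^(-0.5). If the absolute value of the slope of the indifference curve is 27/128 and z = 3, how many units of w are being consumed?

For CES with ρ = -2, MRS = (4/1)·(z/w)^3.
Setting (4/1)·(3/w)^3 = 27/128 gives (3/w)^3 = 27/512, so 3/w = 0.375 and w = 8.

w = 8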